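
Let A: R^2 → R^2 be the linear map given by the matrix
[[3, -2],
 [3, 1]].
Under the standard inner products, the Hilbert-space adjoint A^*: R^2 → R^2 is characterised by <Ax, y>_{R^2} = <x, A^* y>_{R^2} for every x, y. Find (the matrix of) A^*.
A^* = A^T =
[[3, 3],
 [-2, 1]]

For real matrices with standard dot products, the defining identity <Ax, y> = <x, A^* y> gives (Ax)^T y = x^T (A^*) y, i.e. x^T A^T y = x^T (A^*) y. Since this holds for all x, y, we must have A^* = A^T. Therefore
A^* =
[[3, 3],
 [-2, 1]].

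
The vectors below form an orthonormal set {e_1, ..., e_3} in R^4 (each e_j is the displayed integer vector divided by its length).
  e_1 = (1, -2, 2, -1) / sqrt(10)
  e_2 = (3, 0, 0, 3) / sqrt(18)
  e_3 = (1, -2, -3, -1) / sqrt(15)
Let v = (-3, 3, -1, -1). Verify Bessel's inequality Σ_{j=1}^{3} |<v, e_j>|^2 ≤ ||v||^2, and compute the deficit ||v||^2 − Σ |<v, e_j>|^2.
Σ |<v, e_j>|^2 = 59/3; ||v||^2 = 20; deficit = 1/3

Write each e_j = u_j / sqrt(<u_j, u_j>) where u_j is the displayed integer vector. Then <v, e_j> = <v, u_j> / sqrt(<u_j, u_j>), so |<v, e_j>|^2 = <v, u_j>^2 / <u_j, u_j>.
Coefficients: <v, e_1> = -10/sqrt(10), <v, e_2> = -12/sqrt(18), <v, e_3> = -5/sqrt(15).
Square and sum: Σ |<v, e_j>|^2 = 59/3.
Compute ||v||^2 = v·v = 20.
Deficit = 20 − 59/3 = 1/3 ≥ 0, confirming Bessel's inequality. (The deficit equals ||v − Σ <v,e_j> e_j||^2, the squared distance from v to span{e_j}.)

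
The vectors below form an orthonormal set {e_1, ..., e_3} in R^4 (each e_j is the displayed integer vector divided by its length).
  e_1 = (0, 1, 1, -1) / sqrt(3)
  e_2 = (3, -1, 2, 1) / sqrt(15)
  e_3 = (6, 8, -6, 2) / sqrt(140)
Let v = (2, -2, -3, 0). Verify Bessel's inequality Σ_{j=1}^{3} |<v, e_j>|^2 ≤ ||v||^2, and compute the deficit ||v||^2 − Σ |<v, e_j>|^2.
Σ |<v, e_j>|^2 = 10; ||v||^2 = 17; deficit = 7

Write each e_j = u_j / sqrt(<u_j, u_j>) where u_j is the displayed integer vector. Then <v, e_j> = <v, u_j> / sqrt(<u_j, u_j>), so |<v, e_j>|^2 = <v, u_j>^2 / <u_j, u_j>.
Coefficients: <v, e_1> = -5/sqrt(3), <v, e_2> = 2/sqrt(15), <v, e_3> = 14/sqrt(140).
Square and sum: Σ |<v, e_j>|^2 = 10.
Compute ||v||^2 = v·v = 17.
Deficit = 17 − 10 = 7 ≥ 0, confirming Bessel's inequality. (The deficit equals ||v − Σ <v,e_j> e_j||^2, the squared distance from v to span{e_j}.)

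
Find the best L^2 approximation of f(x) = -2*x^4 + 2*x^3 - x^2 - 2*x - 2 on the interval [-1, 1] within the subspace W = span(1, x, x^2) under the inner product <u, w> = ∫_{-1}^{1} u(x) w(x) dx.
g(x) = -19*x^2/7 - 4*x/5 - 64/35

The best approximation g ∈ W is the orthogonal projection of f onto W. Writing g = a_0 + a_1 x + a_2 x^2, the coefficients solve the normal equations G · a = b where
  G_{ij} = <φ_i, φ_j> and b_i = <f, φ_i>, with φ_0 = 1, φ_1 = x, φ_2 = x^2.
G =
  [2, 0, 2/3]
  [0, 2/3, 0]
  [2/3, 0, 2/5],
b = (-82/15, -8/15, -242/105).
Solving gives a_0 = -64/35, a_1 = -4/5, a_2 = -19/7, so
  g(x) = -19*x^2/7 - 4*x/5 - 64/35.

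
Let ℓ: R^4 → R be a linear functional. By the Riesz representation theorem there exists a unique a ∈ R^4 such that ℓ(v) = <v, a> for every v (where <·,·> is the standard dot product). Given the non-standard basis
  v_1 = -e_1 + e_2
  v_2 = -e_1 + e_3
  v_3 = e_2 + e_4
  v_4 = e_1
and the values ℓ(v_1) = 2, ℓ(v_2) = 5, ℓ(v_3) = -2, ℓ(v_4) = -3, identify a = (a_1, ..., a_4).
a = (-3, -1, 2, -1)

Write a = (a_1, ..., a_4) in the standard basis. For each basis vector v_i, ℓ(v_i) = <v_i, a> is a linear equation in the a_j's. Collect the n equations into a matrix system V a = ℓ, where row i of V is v_i (expressed in the standard basis). Since V is invertible (lower-triangular with 1s on the diagonal, up to permutation), solve by back-substitution:
  V =
[[-1, 1, 0, 0],
 [-1, 0, 1, 0],
 [0, 1, 0, 1],
 [1, 0, 0, 0]]
  V a = (2, 5, -2, -3)
Solving gives a = (-3, -1, 2, -1).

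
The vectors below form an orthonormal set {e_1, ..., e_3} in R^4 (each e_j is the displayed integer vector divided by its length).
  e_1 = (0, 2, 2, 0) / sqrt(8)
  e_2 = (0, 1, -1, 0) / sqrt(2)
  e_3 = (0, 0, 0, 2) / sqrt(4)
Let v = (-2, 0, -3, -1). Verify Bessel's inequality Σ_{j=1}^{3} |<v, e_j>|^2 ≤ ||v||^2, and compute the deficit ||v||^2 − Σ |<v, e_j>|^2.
Σ |<v, e_j>|^2 = 10; ||v||^2 = 14; deficit = 4

Write each e_j = u_j / sqrt(<u_j, u_j>) where u_j is the displayed integer vector. Then <v, e_j> = <v, u_j> / sqrt(<u_j, u_j>), so |<v, e_j>|^2 = <v, u_j>^2 / <u_j, u_j>.
Coefficients: <v, e_1> = -6/sqrt(8), <v, e_2> = 3/sqrt(2), <v, e_3> = -2/sqrt(4).
Square and sum: Σ |<v, e_j>|^2 = 10.
Compute ||v||^2 = v·v = 14.
Deficit = 14 − 10 = 4 ≥ 0, confirming Bessel's inequality. (The deficit equals ||v − Σ <v,e_j> e_j||^2, the squared distance from v to span{e_j}.)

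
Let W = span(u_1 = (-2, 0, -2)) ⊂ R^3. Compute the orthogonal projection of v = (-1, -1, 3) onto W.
proj_W(v) = (1, 0, 1)

Set up U = [u_1 | ... | u_1] ∈ R^(3×1). The projector onto W = col(U) is P = U (U^T U)^(-1) U^T.
Compute U^T U =
  [8],
and U^T v = (-4).
Solve U^T U · c = U^T v for the coefficients: c = (-1/2). The projection is proj_W(v) = U c.
Check: (v - proj_W(v)) · u_1 = 0  (should be 0).
Result: proj_W(v) = (1, 0, 1).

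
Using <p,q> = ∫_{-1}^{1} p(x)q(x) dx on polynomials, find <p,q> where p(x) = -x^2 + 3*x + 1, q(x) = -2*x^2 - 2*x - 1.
<p,q> = -88/15

Expand the product: p(x)·q(x) = 2*x^4 - 4*x^3 - 7*x^2 - 5*x - 1.
∫_{-1}^{1} of each monomial x^k gives [2/(k+1) if k even, 0 if k odd]. Integrating term-by-term (or equivalently evaluating the antiderivative F(x) = 2*x^5/5 - x^4 - 7*x^3/3 - 5*x^2/2 - x at the endpoints):
  F(1) − F(−1) = -193/30 − (-17/30) = -88/15.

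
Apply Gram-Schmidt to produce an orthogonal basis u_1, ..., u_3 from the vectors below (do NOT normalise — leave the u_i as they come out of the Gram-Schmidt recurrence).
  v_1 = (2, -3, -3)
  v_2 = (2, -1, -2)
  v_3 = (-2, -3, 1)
Orthogonal basis:
  u_1 = (2, -3, -3)
  u_2 = (9/11, 17/22, -5/22)
  u_3 = (12/29, -8/29, 16/29)

Apply the Gram-Schmidt recurrence
  u_1 = v_1
  u_i = v_i − Σ_{j<i} ((v_i · u_j) / (u_j · u_j)) · u_j.

Step by step this gives:
  u_1 = (2, -3, -3)
  u_2 = (9/11, 17/22, -5/22)
  u_3 = (12/29, -8/29, 16/29)

Orthogonality check:
  u_2 · u_1 = 0 (should be 0)
  u_3 · u_1 = 0 (should be 0)
  u_3 · u_2 = 0 (should be 0)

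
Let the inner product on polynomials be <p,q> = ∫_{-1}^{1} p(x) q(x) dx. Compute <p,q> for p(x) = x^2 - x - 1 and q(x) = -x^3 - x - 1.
<p,q> = 12/5

Expand the product: p(x)·q(x) = -x^5 + x^4 + 2*x + 1.
∫_{-1}^{1} of each monomial x^k gives [2/(k+1) if k even, 0 if k odd]. Integrating term-by-term (or equivalently evaluating the antiderivative F(x) = -x^6/6 + x^5/5 + x^2 + x at the endpoints):
  F(1) − F(−1) = 61/30 − (-11/30) = 12/5.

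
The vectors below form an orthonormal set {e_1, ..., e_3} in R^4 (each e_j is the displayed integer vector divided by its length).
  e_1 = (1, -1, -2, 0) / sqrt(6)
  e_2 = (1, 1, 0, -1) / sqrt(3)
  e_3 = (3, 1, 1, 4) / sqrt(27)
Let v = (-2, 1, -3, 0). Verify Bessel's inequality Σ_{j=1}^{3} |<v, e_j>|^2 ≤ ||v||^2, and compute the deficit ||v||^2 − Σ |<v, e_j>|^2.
Σ |<v, e_j>|^2 = 227/54; ||v||^2 = 14; deficit = 529/54

Write each e_j = u_j / sqrt(<u_j, u_j>) where u_j is the displayed integer vector. Then <v, e_j> = <v, u_j> / sqrt(<u_j, u_j>), so |<v, e_j>|^2 = <v, u_j>^2 / <u_j, u_j>.
Coefficients: <v, e_1> = 3/sqrt(6), <v, e_2> = -1/sqrt(3), <v, e_3> = -8/sqrt(27).
Square and sum: Σ |<v, e_j>|^2 = 227/54.
Compute ||v||^2 = v·v = 14.
Deficit = 14 − 227/54 = 529/54 ≥ 0, confirming Bessel's inequality. (The deficit equals ||v − Σ <v,e_j> e_j||^2, the squared distance from v to span{e_j}.)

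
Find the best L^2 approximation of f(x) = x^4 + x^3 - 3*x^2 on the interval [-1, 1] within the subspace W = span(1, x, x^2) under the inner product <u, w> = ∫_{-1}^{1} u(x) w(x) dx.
g(x) = -15*x^2/7 + 3*x/5 - 3/35

The best approximation g ∈ W is the orthogonal projection of f onto W. Writing g = a_0 + a_1 x + a_2 x^2, the coefficients solve the normal equations G · a = b where
  G_{ij} = <φ_i, φ_j> and b_i = <f, φ_i>, with φ_0 = 1, φ_1 = x, φ_2 = x^2.
G =
  [2, 0, 2/3]
  [0, 2/3, 0]
  [2/3, 0, 2/5],
b = (-8/5, 2/5, -32/35).
Solving gives a_0 = -3/35, a_1 = 3/5, a_2 = -15/7, so
  g(x) = -15*x^2/7 + 3*x/5 - 3/35.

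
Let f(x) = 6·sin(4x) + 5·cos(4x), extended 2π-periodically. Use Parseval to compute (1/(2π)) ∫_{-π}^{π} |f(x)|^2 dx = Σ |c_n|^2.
Σ |c_n|^2 = 61/2

Expand |f|^2 and use orthogonality of {sin(nx), cos(mx)} on [-π, π]:
  ∫_{-π}^{π} sin(nx)^2 dx = π, ∫ cos(mx)^2 dx = π, and cross terms integrate to 0.
So ∫_{-π}^{π} f(x)^2 dx = 6^2 · π + 5^2 · π = (36 + 25)π.
Divide by 2π: (36 + 25)/2 = 61/2.
By Parseval, this equals Σ |c_n|^2.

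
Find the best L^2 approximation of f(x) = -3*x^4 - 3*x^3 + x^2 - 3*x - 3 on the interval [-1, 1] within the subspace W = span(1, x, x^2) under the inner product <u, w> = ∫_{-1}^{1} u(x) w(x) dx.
g(x) = -11*x^2/7 - 24*x/5 - 96/35

The best approximation g ∈ W is the orthogonal projection of f onto W. Writing g = a_0 + a_1 x + a_2 x^2, the coefficients solve the normal equations G · a = b where
  G_{ij} = <φ_i, φ_j> and b_i = <f, φ_i>, with φ_0 = 1, φ_1 = x, φ_2 = x^2.
G =
  [2, 0, 2/3]
  [0, 2/3, 0]
  [2/3, 0, 2/5],
b = (-98/15, -16/5, -86/35).
Solving gives a_0 = -96/35, a_1 = -24/5, a_2 = -11/7, so
  g(x) = -11*x^2/7 - 24*x/5 - 96/35.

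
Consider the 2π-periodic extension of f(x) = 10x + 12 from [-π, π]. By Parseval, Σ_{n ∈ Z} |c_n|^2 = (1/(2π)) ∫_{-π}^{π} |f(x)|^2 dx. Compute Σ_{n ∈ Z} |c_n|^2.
Σ |c_n|^2 = 100π^2/3 + 144

Expand and integrate term by term over [-π, π]:
  ∫ (10x)^2 dx = 100·(2π^3/3); ∫ 2·10·(12)·x dx = 0 (odd integrand); ∫ 12^2 dx = 144·2π.
So (1/(2π)) ∫_{-π}^{π} (10x + 12)^2 dx = 100π^2/3 + 144 = 100π^2/3 + 144.
Parseval ⇒ Σ |c_n|^2 = 100π^2/3 + 144.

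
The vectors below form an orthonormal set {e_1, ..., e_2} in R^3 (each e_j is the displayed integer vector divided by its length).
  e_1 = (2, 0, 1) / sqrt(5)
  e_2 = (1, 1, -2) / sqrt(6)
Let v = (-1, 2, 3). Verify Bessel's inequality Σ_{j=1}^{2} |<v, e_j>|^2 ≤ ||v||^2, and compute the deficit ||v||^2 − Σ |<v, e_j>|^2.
Σ |<v, e_j>|^2 = 131/30; ||v||^2 = 14; deficit = 289/30

Write each e_j = u_j / sqrt(<u_j, u_j>) where u_j is the displayed integer vector. Then <v, e_j> = <v, u_j> / sqrt(<u_j, u_j>), so |<v, e_j>|^2 = <v, u_j>^2 / <u_j, u_j>.
Coefficients: <v, e_1> = 1/sqrt(5), <v, e_2> = -5/sqrt(6).
Square and sum: Σ |<v, e_j>|^2 = 131/30.
Compute ||v||^2 = v·v = 14.
Deficit = 14 − 131/30 = 289/30 ≥ 0, confirming Bessel's inequality. (The deficit equals ||v − Σ <v,e_j> e_j||^2, the squared distance from v to span{e_j}.)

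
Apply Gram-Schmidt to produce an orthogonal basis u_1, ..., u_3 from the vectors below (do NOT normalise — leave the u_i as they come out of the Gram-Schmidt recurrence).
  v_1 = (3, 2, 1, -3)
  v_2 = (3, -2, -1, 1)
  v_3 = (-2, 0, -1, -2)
Orthogonal basis:
  u_1 = (3, 2, 1, -3)
  u_2 = (66/23, -48/23, -24/23, 26/23)
  u_3 = (-23/43, -38/43, -62/43, -69/43)

Apply the Gram-Schmidt recurrence
  u_1 = v_1
  u_i = v_i − Σ_{j<i} ((v_i · u_j) / (u_j · u_j)) · u_j.

Step by step this gives:
  u_1 = (3, 2, 1, -3)
  u_2 = (66/23, -48/23, -24/23, 26/23)
  u_3 = (-23/43, -38/43, -62/43, -69/43)

Orthogonality check:
  u_2 · u_1 = 0 (should be 0)
  u_3 · u_1 = 0 (should be 0)
  u_3 · u_2 = 0 (should be 0)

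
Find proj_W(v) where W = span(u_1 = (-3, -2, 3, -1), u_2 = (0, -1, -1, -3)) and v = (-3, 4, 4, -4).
proj_W(v) = (-179/83, -416/249, 479/249, -353/249)

Set up U = [u_1 | ... | u_2] ∈ R^(4×2). The projector onto W = col(U) is P = U (U^T U)^(-1) U^T.
Compute U^T U =
  [23, 2]
  [2, 11],
and U^T v = (17, 4).
Solve U^T U · c = U^T v for the coefficients: c = (179/249, 58/249). The projection is proj_W(v) = U c.
Check: (v - proj_W(v)) · u_1 = 0  (should be 0).
Check: (v - proj_W(v)) · u_2 = 0  (should be 0).
Result: proj_W(v) = (-179/83, -416/249, 479/249, -353/249).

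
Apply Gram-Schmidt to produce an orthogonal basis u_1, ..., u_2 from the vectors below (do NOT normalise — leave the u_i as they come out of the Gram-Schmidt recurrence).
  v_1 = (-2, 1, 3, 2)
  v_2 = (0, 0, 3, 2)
Orthogonal basis:
  u_1 = (-2, 1, 3, 2)
  u_2 = (13/9, -13/18, 5/6, 5/9)

Apply the Gram-Schmidt recurrence
  u_1 = v_1
  u_i = v_i − Σ_{j<i} ((v_i · u_j) / (u_j · u_j)) · u_j.

Step by step this gives:
  u_1 = (-2, 1, 3, 2)
  u_2 = (13/9, -13/18, 5/6, 5/9)

Orthogonality check:
  u_2 · u_1 = 0 (should be 0)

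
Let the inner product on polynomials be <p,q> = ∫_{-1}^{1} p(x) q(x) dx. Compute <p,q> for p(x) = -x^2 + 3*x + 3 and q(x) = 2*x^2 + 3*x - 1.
<p,q> = 58/15

Expand the product: p(x)·q(x) = -2*x^4 + 3*x^3 + 16*x^2 + 6*x - 3.
∫_{-1}^{1} of each monomial x^k gives [2/(k+1) if k even, 0 if k odd]. Integrating term-by-term (or equivalently evaluating the antiderivative F(x) = -2*x^5/5 + 3*x^4/4 + 16*x^3/3 + 3*x^2 - 3*x at the endpoints):
  F(1) − F(−1) = 341/60 − (109/60) = 58/15.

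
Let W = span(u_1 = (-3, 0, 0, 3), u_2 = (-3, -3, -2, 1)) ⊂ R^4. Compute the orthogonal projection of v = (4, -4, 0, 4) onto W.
proj_W(v) = (-4/15, -4/5, -8/15, -4/15)

Set up U = [u_1 | ... | u_2] ∈ R^(4×2). The projector onto W = col(U) is P = U (U^T U)^(-1) U^T.
Compute U^T U =
  [18, 12]
  [12, 23],
and U^T v = (0, 4).
Solve U^T U · c = U^T v for the coefficients: c = (-8/45, 4/15). The projection is proj_W(v) = U c.
Check: (v - proj_W(v)) · u_1 = 0  (should be 0).
Check: (v - proj_W(v)) · u_2 = 0  (should be 0).
Result: proj_W(v) = (-4/15, -4/5, -8/15, -4/15).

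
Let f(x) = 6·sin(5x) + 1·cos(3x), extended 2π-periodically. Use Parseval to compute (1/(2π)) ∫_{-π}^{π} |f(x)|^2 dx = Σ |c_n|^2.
Σ |c_n|^2 = 37/2

Expand |f|^2 and use orthogonality of {sin(nx), cos(mx)} on [-π, π]:
  ∫_{-π}^{π} sin(nx)^2 dx = π, ∫ cos(mx)^2 dx = π, and cross terms integrate to 0.
So ∫_{-π}^{π} f(x)^2 dx = 6^2 · π + 1^2 · π = (36 + 1)π.
Divide by 2π: (36 + 1)/2 = 37/2.
By Parseval, this equals Σ |c_n|^2.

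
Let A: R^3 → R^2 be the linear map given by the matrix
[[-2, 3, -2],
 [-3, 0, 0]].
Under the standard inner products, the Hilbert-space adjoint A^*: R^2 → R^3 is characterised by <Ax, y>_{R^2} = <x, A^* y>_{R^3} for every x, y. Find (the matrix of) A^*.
A^* = A^T =
[[-2, -3],
 [3, 0],
 [-2, 0]]

For real matrices with standard dot products, the defining identity <Ax, y> = <x, A^* y> gives (Ax)^T y = x^T (A^*) y, i.e. x^T A^T y = x^T (A^*) y. Since this holds for all x, y, we must have A^* = A^T. Therefore
A^* =
[[-2, -3],
 [3, 0],
 [-2, 0]].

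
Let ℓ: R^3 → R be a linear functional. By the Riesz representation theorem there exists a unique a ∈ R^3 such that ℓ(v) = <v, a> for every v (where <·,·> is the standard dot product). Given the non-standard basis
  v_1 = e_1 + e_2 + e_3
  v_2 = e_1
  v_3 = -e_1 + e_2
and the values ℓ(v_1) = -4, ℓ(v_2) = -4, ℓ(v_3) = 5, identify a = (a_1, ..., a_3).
a = (-4, 1, -1)

Write a = (a_1, ..., a_3) in the standard basis. For each basis vector v_i, ℓ(v_i) = <v_i, a> is a linear equation in the a_j's. Collect the n equations into a matrix system V a = ℓ, where row i of V is v_i (expressed in the standard basis). Since V is invertible (lower-triangular with 1s on the diagonal, up to permutation), solve by back-substitution:
  V =
[[1, 1, 1],
 [1, 0, 0],
 [-1, 1, 0]]
  V a = (-4, -4, 5)
Solving gives a = (-4, 1, -1).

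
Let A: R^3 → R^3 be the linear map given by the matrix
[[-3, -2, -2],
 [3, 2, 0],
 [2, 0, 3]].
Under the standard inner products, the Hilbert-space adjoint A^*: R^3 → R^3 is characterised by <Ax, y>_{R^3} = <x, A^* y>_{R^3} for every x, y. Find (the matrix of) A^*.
A^* = A^T =
[[-3, 3, 2],
 [-2, 2, 0],
 [-2, 0, 3]]

For real matrices with standard dot products, the defining identity <Ax, y> = <x, A^* y> gives (Ax)^T y = x^T (A^*) y, i.e. x^T A^T y = x^T (A^*) y. Since this holds for all x, y, we must have A^* = A^T. Therefore
A^* =
[[-3, 3, 2],
 [-2, 2, 0],
 [-2, 0, 3]].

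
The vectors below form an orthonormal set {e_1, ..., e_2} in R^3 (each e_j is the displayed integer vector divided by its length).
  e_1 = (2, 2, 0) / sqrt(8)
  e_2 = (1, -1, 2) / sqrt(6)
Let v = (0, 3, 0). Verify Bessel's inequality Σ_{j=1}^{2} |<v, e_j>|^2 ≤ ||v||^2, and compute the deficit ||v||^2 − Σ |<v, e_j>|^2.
Σ |<v, e_j>|^2 = 6; ||v||^2 = 9; deficit = 3

Write each e_j = u_j / sqrt(<u_j, u_j>) where u_j is the displayed integer vector. Then <v, e_j> = <v, u_j> / sqrt(<u_j, u_j>), so |<v, e_j>|^2 = <v, u_j>^2 / <u_j, u_j>.
Coefficients: <v, e_1> = 6/sqrt(8), <v, e_2> = -3/sqrt(6).
Square and sum: Σ |<v, e_j>|^2 = 6.
Compute ||v||^2 = v·v = 9.
Deficit = 9 − 6 = 3 ≥ 0, confirming Bessel's inequality. (The deficit equals ||v − Σ <v,e_j> e_j||^2, the squared distance from v to span{e_j}.)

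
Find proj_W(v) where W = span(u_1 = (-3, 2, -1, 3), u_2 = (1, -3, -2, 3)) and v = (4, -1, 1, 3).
proj_W(v) = (832/525, -1334/525, -502/525, 24/25)

Set up U = [u_1 | ... | u_2] ∈ R^(4×2). The projector onto W = col(U) is P = U (U^T U)^(-1) U^T.
Compute U^T U =
  [23, 2]
  [2, 23],
and U^T v = (-6, 14).
Solve U^T U · c = U^T v for the coefficients: c = (-166/525, 334/525). The projection is proj_W(v) = U c.
Check: (v - proj_W(v)) · u_1 = 0  (should be 0).
Check: (v - proj_W(v)) · u_2 = 0  (should be 0).
Result: proj_W(v) = (832/525, -1334/525, -502/525, 24/25).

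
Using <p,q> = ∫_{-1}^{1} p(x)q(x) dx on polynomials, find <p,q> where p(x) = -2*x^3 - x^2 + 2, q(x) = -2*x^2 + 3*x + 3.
<p,q> = 86/15

Expand the product: p(x)·q(x) = 4*x^5 - 4*x^4 - 9*x^3 - 7*x^2 + 6*x + 6.
∫_{-1}^{1} of each monomial x^k gives [2/(k+1) if k even, 0 if k odd]. Integrating term-by-term (or equivalently evaluating the antiderivative F(x) = 2*x^6/3 - 4*x^5/5 - 9*x^4/4 - 7*x^3/3 + 3*x^2 + 6*x at the endpoints):
  F(1) − F(−1) = 257/60 − (-29/20) = 86/15.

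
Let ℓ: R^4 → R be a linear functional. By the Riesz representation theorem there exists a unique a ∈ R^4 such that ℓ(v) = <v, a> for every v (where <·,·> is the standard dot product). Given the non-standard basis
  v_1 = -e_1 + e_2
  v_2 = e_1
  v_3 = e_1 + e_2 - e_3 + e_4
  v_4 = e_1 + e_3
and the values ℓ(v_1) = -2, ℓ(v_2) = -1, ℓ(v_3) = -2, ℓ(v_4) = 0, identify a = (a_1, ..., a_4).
a = (-1, -3, 1, 3)

Write a = (a_1, ..., a_4) in the standard basis. For each basis vector v_i, ℓ(v_i) = <v_i, a> is a linear equation in the a_j's. Collect the n equations into a matrix system V a = ℓ, where row i of V is v_i (expressed in the standard basis). Since V is invertible (lower-triangular with 1s on the diagonal, up to permutation), solve by back-substitution:
  V =
[[-1, 1, 0, 0],
 [1, 0, 0, 0],
 [1, 1, -1, 1],
 [1, 0, 1, 0]]
  V a = (-2, -1, -2, 0)
Solving gives a = (-1, -3, 1, 3).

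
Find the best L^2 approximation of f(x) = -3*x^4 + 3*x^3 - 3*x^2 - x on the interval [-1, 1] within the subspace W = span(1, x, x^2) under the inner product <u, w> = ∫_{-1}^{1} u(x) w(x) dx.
g(x) = -39*x^2/7 + 4*x/5 + 9/35

The best approximation g ∈ W is the orthogonal projection of f onto W. Writing g = a_0 + a_1 x + a_2 x^2, the coefficients solve the normal equations G · a = b where
  G_{ij} = <φ_i, φ_j> and b_i = <f, φ_i>, with φ_0 = 1, φ_1 = x, φ_2 = x^2.
G =
  [2, 0, 2/3]
  [0, 2/3, 0]
  [2/3, 0, 2/5],
b = (-16/5, 8/15, -72/35).
Solving gives a_0 = 9/35, a_1 = 4/5, a_2 = -39/7, so
  g(x) = -39*x^2/7 + 4*x/5 + 9/35.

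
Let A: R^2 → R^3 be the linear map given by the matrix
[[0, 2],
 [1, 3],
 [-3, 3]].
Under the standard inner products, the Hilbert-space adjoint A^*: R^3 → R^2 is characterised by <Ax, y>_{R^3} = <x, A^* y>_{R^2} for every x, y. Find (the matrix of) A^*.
A^* = A^T =
[[0, 1, -3],
 [2, 3, 3]]

For real matrices with standard dot products, the defining identity <Ax, y> = <x, A^* y> gives (Ax)^T y = x^T (A^*) y, i.e. x^T A^T y = x^T (A^*) y. Since this holds for all x, y, we must have A^* = A^T. Therefore
A^* =
[[0, 1, -3],
 [2, 3, 3]].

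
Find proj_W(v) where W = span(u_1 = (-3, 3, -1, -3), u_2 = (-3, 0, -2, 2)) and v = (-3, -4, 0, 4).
proj_W(v) = (-633/451, -1020/451, -762/451, 2122/451)

Set up U = [u_1 | ... | u_2] ∈ R^(4×2). The projector onto W = col(U) is P = U (U^T U)^(-1) U^T.
Compute U^T U =
  [28, 5]
  [5, 17],
and U^T v = (-15, 17).
Solve U^T U · c = U^T v for the coefficients: c = (-340/451, 551/451). The projection is proj_W(v) = U c.
Check: (v - proj_W(v)) · u_1 = 0  (should be 0).
Check: (v - proj_W(v)) · u_2 = 0  (should be 0).
Result: proj_W(v) = (-633/451, -1020/451, -762/451, 2122/451).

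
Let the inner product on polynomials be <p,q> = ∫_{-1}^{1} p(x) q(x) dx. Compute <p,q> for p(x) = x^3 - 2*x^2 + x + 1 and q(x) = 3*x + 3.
<p,q> = 26/5

Expand the product: p(x)·q(x) = 3*x^4 - 3*x^3 - 3*x^2 + 6*x + 3.
∫_{-1}^{1} of each monomial x^k gives [2/(k+1) if k even, 0 if k odd]. Integrating term-by-term (or equivalently evaluating the antiderivative F(x) = 3*x^5/5 - 3*x^4/4 - x^3 + 3*x^2 + 3*x at the endpoints):
  F(1) − F(−1) = 97/20 − (-7/20) = 26/5.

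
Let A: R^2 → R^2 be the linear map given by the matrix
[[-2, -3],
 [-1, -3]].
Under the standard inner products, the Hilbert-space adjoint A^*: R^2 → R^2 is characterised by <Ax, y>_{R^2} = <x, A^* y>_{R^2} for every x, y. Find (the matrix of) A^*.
A^* = A^T =
[[-2, -1],
 [-3, -3]]

For real matrices with standard dot products, the defining identity <Ax, y> = <x, A^* y> gives (Ax)^T y = x^T (A^*) y, i.e. x^T A^T y = x^T (A^*) y. Since this holds for all x, y, we must have A^* = A^T. Therefore
A^* =
[[-2, -1],
 [-3, -3]].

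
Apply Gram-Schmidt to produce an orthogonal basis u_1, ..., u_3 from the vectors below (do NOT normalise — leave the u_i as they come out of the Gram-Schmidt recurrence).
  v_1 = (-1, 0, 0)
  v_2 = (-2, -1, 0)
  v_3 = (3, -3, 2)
Orthogonal basis:
  u_1 = (-1, 0, 0)
  u_2 = (0, -1, 0)
  u_3 = (0, 0, 2)

Apply the Gram-Schmidt recurrence
  u_1 = v_1
  u_i = v_i − Σ_{j<i} ((v_i · u_j) / (u_j · u_j)) · u_j.

Step by step this gives:
  u_1 = (-1, 0, 0)
  u_2 = (0, -1, 0)
  u_3 = (0, 0, 2)

Orthogonality check:
  u_2 · u_1 = 0 (should be 0)
  u_3 · u_1 = 0 (should be 0)
  u_3 · u_2 = 0 (should be 0)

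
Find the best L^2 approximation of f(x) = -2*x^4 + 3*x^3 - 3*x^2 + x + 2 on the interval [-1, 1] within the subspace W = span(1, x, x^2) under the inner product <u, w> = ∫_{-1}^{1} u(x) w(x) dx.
g(x) = -33*x^2/7 + 14*x/5 + 76/35

The best approximation g ∈ W is the orthogonal projection of f onto W. Writing g = a_0 + a_1 x + a_2 x^2, the coefficients solve the normal equations G · a = b where
  G_{ij} = <φ_i, φ_j> and b_i = <f, φ_i>, with φ_0 = 1, φ_1 = x, φ_2 = x^2.
G =
  [2, 0, 2/3]
  [0, 2/3, 0]
  [2/3, 0, 2/5],
b = (6/5, 28/15, -46/105).
Solving gives a_0 = 76/35, a_1 = 14/5, a_2 = -33/7, so
  g(x) = -33*x^2/7 + 14*x/5 + 76/35.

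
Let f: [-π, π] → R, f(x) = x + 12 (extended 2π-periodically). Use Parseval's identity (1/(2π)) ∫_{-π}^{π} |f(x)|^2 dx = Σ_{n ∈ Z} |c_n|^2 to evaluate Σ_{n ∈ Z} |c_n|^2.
Σ |c_n|^2 = π^2/3 + 144

Expand and integrate term by term over [-π, π]:
  ∫ (x)^2 dx = 1·(2π^3/3); ∫ 2·1·(12)·x dx = 0 (odd integrand); ∫ 12^2 dx = 144·2π.
So (1/(2π)) ∫_{-π}^{π} (x + 12)^2 dx = 1π^2/3 + 144 = π^2/3 + 144.
Parseval ⇒ Σ |c_n|^2 = π^2/3 + 144.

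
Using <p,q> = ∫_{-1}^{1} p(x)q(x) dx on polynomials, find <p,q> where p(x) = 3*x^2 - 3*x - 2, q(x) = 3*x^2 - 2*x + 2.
<p,q> = -2/5

Expand the product: p(x)·q(x) = 9*x^4 - 15*x^3 + 6*x^2 - 2*x - 4.
∫_{-1}^{1} of each monomial x^k gives [2/(k+1) if k even, 0 if k odd]. Integrating term-by-term (or equivalently evaluating the antiderivative F(x) = 9*x^5/5 - 15*x^4/4 + 2*x^3 - x^2 - 4*x at the endpoints):
  F(1) − F(−1) = -99/20 − (-91/20) = -2/5.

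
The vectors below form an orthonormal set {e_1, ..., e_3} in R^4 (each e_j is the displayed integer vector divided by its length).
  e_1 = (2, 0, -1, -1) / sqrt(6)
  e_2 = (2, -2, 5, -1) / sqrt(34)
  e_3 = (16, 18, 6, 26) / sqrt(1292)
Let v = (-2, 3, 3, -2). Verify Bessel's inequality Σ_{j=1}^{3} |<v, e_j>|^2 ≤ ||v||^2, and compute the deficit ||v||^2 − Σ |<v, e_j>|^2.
Σ |<v, e_j>|^2 = 326/57; ||v||^2 = 26; deficit = 1156/57

Write each e_j = u_j / sqrt(<u_j, u_j>) where u_j is the displayed integer vector. Then <v, e_j> = <v, u_j> / sqrt(<u_j, u_j>), so |<v, e_j>|^2 = <v, u_j>^2 / <u_j, u_j>.
Coefficients: <v, e_1> = -5/sqrt(6), <v, e_2> = 7/sqrt(34), <v, e_3> = -12/sqrt(1292).
Square and sum: Σ |<v, e_j>|^2 = 326/57.
Compute ||v||^2 = v·v = 26.
Deficit = 26 − 326/57 = 1156/57 ≥ 0, confirming Bessel's inequality. (The deficit equals ||v − Σ <v,e_j> e_j||^2, the squared distance from v to span{e_j}.)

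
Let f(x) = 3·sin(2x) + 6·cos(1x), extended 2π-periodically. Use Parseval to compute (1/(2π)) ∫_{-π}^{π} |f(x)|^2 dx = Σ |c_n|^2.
Σ |c_n|^2 = 45/2

Expand |f|^2 and use orthogonality of {sin(nx), cos(mx)} on [-π, π]:
  ∫_{-π}^{π} sin(nx)^2 dx = π, ∫ cos(mx)^2 dx = π, and cross terms integrate to 0.
So ∫_{-π}^{π} f(x)^2 dx = 3^2 · π + 6^2 · π = (9 + 36)π.
Divide by 2π: (9 + 36)/2 = 45/2.
By Parseval, this equals Σ |c_n|^2.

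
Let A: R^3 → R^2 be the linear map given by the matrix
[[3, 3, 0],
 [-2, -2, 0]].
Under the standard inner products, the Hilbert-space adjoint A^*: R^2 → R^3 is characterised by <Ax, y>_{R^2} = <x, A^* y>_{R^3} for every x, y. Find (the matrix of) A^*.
A^* = A^T =
[[3, -2],
 [3, -2],
 [0, 0]]

For real matrices with standard dot products, the defining identity <Ax, y> = <x, A^* y> gives (Ax)^T y = x^T (A^*) y, i.e. x^T A^T y = x^T (A^*) y. Since this holds for all x, y, we must have A^* = A^T. Therefore
A^* =
[[3, -2],
 [3, -2],
 [0, 0]].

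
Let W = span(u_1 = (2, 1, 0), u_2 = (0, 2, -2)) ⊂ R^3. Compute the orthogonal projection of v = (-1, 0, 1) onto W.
proj_W(v) = (-2/3, -2/3, 1/3)

Set up U = [u_1 | ... | u_2] ∈ R^(3×2). The projector onto W = col(U) is P = U (U^T U)^(-1) U^T.
Compute U^T U =
  [5, 2]
  [2, 8],
and U^T v = (-2, -2).
Solve U^T U · c = U^T v for the coefficients: c = (-1/3, -1/6). The projection is proj_W(v) = U c.
Check: (v - proj_W(v)) · u_1 = 0  (should be 0).
Check: (v - proj_W(v)) · u_2 = 0  (should be 0).
Result: proj_W(v) = (-2/3, -2/3, 1/3).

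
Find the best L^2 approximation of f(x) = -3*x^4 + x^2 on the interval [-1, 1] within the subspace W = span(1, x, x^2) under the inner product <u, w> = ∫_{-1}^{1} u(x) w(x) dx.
g(x) = 9/35 - 11*x^2/7

The best approximation g ∈ W is the orthogonal projection of f onto W. Writing g = a_0 + a_1 x + a_2 x^2, the coefficients solve the normal equations G · a = b where
  G_{ij} = <φ_i, φ_j> and b_i = <f, φ_i>, with φ_0 = 1, φ_1 = x, φ_2 = x^2.
G =
  [2, 0, 2/3]
  [0, 2/3, 0]
  [2/3, 0, 2/5],
b = (-8/15, 0, -16/35).
Solving gives a_0 = 9/35, a_1 = 0, a_2 = -11/7, so
  g(x) = 9/35 - 11*x^2/7.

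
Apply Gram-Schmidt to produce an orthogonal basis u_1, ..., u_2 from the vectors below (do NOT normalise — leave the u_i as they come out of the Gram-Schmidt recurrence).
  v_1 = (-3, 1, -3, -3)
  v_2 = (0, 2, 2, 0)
Orthogonal basis:
  u_1 = (-3, 1, -3, -3)
  u_2 = (-3/7, 15/7, 11/7, -3/7)

Apply the Gram-Schmidt recurrence
  u_1 = v_1
  u_i = v_i − Σ_{j<i} ((v_i · u_j) / (u_j · u_j)) · u_j.

Step by step this gives:
  u_1 = (-3, 1, -3, -3)
  u_2 = (-3/7, 15/7, 11/7, -3/7)

Orthogonality check:
  u_2 · u_1 = 0 (should be 0)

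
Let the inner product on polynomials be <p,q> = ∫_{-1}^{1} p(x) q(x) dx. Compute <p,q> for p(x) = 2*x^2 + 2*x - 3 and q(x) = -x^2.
<p,q> = 6/5

Expand the product: p(x)·q(x) = -2*x^4 - 2*x^3 + 3*x^2.
∫_{-1}^{1} of each monomial x^k gives [2/(k+1) if k even, 0 if k odd]. Integrating term-by-term (or equivalently evaluating the antiderivative F(x) = -2*x^5/5 - x^4/2 + x^3 at the endpoints):
  F(1) − F(−1) = 1/10 − (-11/10) = 6/5.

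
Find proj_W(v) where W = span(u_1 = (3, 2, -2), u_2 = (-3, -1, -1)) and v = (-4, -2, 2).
proj_W(v) = (-204/53, -124/53, 100/53)

Set up U = [u_1 | ... | u_2] ∈ R^(3×2). The projector onto W = col(U) is P = U (U^T U)^(-1) U^T.
Compute U^T U =
  [17, -9]
  [-9, 11],
and U^T v = (-20, 12).
Solve U^T U · c = U^T v for the coefficients: c = (-56/53, 12/53). The projection is proj_W(v) = U c.
Check: (v - proj_W(v)) · u_1 = 0  (should be 0).
Check: (v - proj_W(v)) · u_2 = 0  (should be 0).
Result: proj_W(v) = (-204/53, -124/53, 100/53).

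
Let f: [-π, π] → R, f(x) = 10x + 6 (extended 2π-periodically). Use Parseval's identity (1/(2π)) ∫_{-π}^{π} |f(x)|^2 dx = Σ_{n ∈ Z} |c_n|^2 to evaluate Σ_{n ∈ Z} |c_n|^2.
Σ |c_n|^2 = 100π^2/3 + 36

Expand and integrate term by term over [-π, π]:
  ∫ (10x)^2 dx = 100·(2π^3/3); ∫ 2·10·(6)·x dx = 0 (odd integrand); ∫ 6^2 dx = 36·2π.
So (1/(2π)) ∫_{-π}^{π} (10x + 6)^2 dx = 100π^2/3 + 36 = 100π^2/3 + 36.
Parseval ⇒ Σ |c_n|^2 = 100π^2/3 + 36.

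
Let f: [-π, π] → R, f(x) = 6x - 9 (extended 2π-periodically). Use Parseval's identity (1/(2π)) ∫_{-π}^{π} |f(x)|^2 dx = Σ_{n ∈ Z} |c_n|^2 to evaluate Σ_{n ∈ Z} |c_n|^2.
Σ |c_n|^2 = 12π^2 + 81

Expand and integrate term by term over [-π, π]:
  ∫ (6x)^2 dx = 36·(2π^3/3); ∫ 2·6·(-9)·x dx = 0 (odd integrand); ∫ (-9)^2 dx = 81·2π.
So (1/(2π)) ∫_{-π}^{π} (6x - 9)^2 dx = 36π^2/3 + 81 = 12π^2 + 81.
Parseval ⇒ Σ |c_n|^2 = 12π^2 + 81.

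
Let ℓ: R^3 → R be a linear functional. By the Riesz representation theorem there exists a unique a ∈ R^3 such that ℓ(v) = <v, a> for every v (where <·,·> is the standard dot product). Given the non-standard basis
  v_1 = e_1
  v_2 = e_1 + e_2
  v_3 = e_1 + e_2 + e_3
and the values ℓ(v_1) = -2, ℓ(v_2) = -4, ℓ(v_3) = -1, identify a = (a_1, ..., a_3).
a = (-2, -2, 3)

Write a = (a_1, ..., a_3) in the standard basis. For each basis vector v_i, ℓ(v_i) = <v_i, a> is a linear equation in the a_j's. Collect the n equations into a matrix system V a = ℓ, where row i of V is v_i (expressed in the standard basis). Since V is invertible (lower-triangular with 1s on the diagonal, up to permutation), solve by back-substitution:
  V =
[[1, 0, 0],
 [1, 1, 0],
 [1, 1, 1]]
  V a = (-2, -4, -1)
Solving gives a = (-2, -2, 3).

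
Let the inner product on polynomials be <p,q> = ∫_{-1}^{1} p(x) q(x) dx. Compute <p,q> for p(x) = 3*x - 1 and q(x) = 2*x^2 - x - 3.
<p,q> = 8/3

Expand the product: p(x)·q(x) = 6*x^3 - 5*x^2 - 8*x + 3.
∫_{-1}^{1} of each monomial x^k gives [2/(k+1) if k even, 0 if k odd]. Integrating term-by-term (or equivalently evaluating the antiderivative F(x) = 3*x^4/2 - 5*x^3/3 - 4*x^2 + 3*x at the endpoints):
  F(1) − F(−1) = -7/6 − (-23/6) = 8/3.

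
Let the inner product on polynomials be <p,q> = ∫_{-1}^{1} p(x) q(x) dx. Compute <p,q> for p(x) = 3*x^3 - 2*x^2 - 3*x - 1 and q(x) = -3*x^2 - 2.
<p,q> = 166/15

Expand the product: p(x)·q(x) = -9*x^5 + 6*x^4 + 3*x^3 + 7*x^2 + 6*x + 2.
∫_{-1}^{1} of each monomial x^k gives [2/(k+1) if k even, 0 if k odd]. Integrating term-by-term (or equivalently evaluating the antiderivative F(x) = -3*x^6/2 + 6*x^5/5 + 3*x^4/4 + 7*x^3/3 + 3*x^2 + 2*x at the endpoints):
  F(1) − F(−1) = 467/60 − (-197/60) = 166/15.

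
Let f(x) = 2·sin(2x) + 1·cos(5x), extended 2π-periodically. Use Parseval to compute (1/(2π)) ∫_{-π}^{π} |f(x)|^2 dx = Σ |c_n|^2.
Σ |c_n|^2 = 5/2

Expand |f|^2 and use orthogonality of {sin(nx), cos(mx)} on [-π, π]:
  ∫_{-π}^{π} sin(nx)^2 dx = π, ∫ cos(mx)^2 dx = π, and cross terms integrate to 0.
So ∫_{-π}^{π} f(x)^2 dx = 2^2 · π + 1^2 · π = (4 + 1)π.
Divide by 2π: (4 + 1)/2 = 5/2.
By Parseval, this equals Σ |c_n|^2.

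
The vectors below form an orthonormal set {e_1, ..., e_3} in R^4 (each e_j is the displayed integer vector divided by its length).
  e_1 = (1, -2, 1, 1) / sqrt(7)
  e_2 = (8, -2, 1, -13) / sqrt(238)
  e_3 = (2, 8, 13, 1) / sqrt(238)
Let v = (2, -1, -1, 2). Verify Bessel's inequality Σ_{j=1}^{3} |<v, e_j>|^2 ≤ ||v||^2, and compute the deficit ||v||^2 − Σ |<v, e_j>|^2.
Σ |<v, e_j>|^2 = 34/7; ||v||^2 = 10; deficit = 36/7

Write each e_j = u_j / sqrt(<u_j, u_j>) where u_j is the displayed integer vector. Then <v, e_j> = <v, u_j> / sqrt(<u_j, u_j>), so |<v, e_j>|^2 = <v, u_j>^2 / <u_j, u_j>.
Coefficients: <v, e_1> = 5/sqrt(7), <v, e_2> = -9/sqrt(238), <v, e_3> = -15/sqrt(238).
Square and sum: Σ |<v, e_j>|^2 = 34/7.
Compute ||v||^2 = v·v = 10.
Deficit = 10 − 34/7 = 36/7 ≥ 0, confirming Bessel's inequality. (The deficit equals ||v − Σ <v,e_j> e_j||^2, the squared distance from v to span{e_j}.)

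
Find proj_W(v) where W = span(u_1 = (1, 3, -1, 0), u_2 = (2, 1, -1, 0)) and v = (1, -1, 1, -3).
proj_W(v) = (3/5, -6/5, 0, 0)

Set up U = [u_1 | ... | u_2] ∈ R^(4×2). The projector onto W = col(U) is P = U (U^T U)^(-1) U^T.
Compute U^T U =
  [11, 6]
  [6, 6],
and U^T v = (-3, 0).
Solve U^T U · c = U^T v for the coefficients: c = (-3/5, 3/5). The projection is proj_W(v) = U c.
Check: (v - proj_W(v)) · u_1 = 0  (should be 0).
Check: (v - proj_W(v)) · u_2 = 0  (should be 0).
Result: proj_W(v) = (3/5, -6/5, 0, 0).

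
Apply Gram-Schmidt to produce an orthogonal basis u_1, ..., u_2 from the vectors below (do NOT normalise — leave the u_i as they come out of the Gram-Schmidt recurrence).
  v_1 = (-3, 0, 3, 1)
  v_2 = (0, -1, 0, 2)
Orthogonal basis:
  u_1 = (-3, 0, 3, 1)
  u_2 = (6/19, -1, -6/19, 36/19)

Apply the Gram-Schmidt recurrence
  u_1 = v_1
  u_i = v_i − Σ_{j<i} ((v_i · u_j) / (u_j · u_j)) · u_j.

Step by step this gives:
  u_1 = (-3, 0, 3, 1)
  u_2 = (6/19, -1, -6/19, 36/19)

Orthogonality check:
  u_2 · u_1 = 0 (should be 0)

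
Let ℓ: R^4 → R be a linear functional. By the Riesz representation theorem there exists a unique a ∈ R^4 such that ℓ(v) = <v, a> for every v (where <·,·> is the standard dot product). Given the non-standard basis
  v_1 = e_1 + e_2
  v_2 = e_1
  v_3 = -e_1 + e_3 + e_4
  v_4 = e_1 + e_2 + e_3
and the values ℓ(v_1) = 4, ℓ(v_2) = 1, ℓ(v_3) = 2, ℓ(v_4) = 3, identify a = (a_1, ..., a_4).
a = (1, 3, -1, 4)

Write a = (a_1, ..., a_4) in the standard basis. For each basis vector v_i, ℓ(v_i) = <v_i, a> is a linear equation in the a_j's. Collect the n equations into a matrix system V a = ℓ, where row i of V is v_i (expressed in the standard basis). Since V is invertible (lower-triangular with 1s on the diagonal, up to permutation), solve by back-substitution:
  V =
[[1, 1, 0, 0],
 [1, 0, 0, 0],
 [-1, 0, 1, 1],
 [1, 1, 1, 0]]
  V a = (4, 1, 2, 3)
Solving gives a = (1, 3, -1, 4).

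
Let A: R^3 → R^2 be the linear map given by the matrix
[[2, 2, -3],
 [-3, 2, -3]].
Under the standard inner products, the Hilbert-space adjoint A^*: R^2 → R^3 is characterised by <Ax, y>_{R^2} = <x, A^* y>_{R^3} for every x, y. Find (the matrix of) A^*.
A^* = A^T =
[[2, -3],
 [2, 2],
 [-3, -3]]

For real matrices with standard dot products, the defining identity <Ax, y> = <x, A^* y> gives (Ax)^T y = x^T (A^*) y, i.e. x^T A^T y = x^T (A^*) y. Since this holds for all x, y, we must have A^* = A^T. Therefore
A^* =
[[2, -3],
 [2, 2],
 [-3, -3]].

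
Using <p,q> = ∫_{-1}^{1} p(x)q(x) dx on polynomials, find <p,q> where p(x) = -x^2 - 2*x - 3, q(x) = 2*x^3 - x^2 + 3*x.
<p,q> = -16/5

Expand the product: p(x)·q(x) = -2*x^5 - 3*x^4 - 7*x^3 - 3*x^2 - 9*x.
∫_{-1}^{1} of each monomial x^k gives [2/(k+1) if k even, 0 if k odd]. Integrating term-by-term (or equivalently evaluating the antiderivative F(x) = -x^6/3 - 3*x^5/5 - 7*x^4/4 - x^3 - 9*x^2/2 at the endpoints):
  F(1) − F(−1) = -491/60 − (-299/60) = -16/5.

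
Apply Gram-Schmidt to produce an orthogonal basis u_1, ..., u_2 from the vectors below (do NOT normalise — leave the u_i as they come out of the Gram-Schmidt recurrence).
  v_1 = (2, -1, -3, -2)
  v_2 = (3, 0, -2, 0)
Orthogonal basis:
  u_1 = (2, -1, -3, -2)
  u_2 = (5/3, 2/3, 0, 4/3)

Apply the Gram-Schmidt recurrence
  u_1 = v_1
  u_i = v_i − Σ_{j<i} ((v_i · u_j) / (u_j · u_j)) · u_j.

Step by step this gives:
  u_1 = (2, -1, -3, -2)
  u_2 = (5/3, 2/3, 0, 4/3)

Orthogonality check:
  u_2 · u_1 = 0 (should be 0)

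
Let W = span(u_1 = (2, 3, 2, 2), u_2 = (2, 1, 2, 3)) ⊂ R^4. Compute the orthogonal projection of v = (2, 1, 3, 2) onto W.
proj_W(v) = (170/89, 119/89, 170/89, 238/89)

Set up U = [u_1 | ... | u_2] ∈ R^(4×2). The projector onto W = col(U) is P = U (U^T U)^(-1) U^T.
Compute U^T U =
  [21, 17]
  [17, 18],
and U^T v = (17, 17).
Solve U^T U · c = U^T v for the coefficients: c = (17/89, 68/89). The projection is proj_W(v) = U c.
Check: (v - proj_W(v)) · u_1 = 0  (should be 0).
Check: (v - proj_W(v)) · u_2 = 0  (should be 0).
Result: proj_W(v) = (170/89, 119/89, 170/89, 238/89).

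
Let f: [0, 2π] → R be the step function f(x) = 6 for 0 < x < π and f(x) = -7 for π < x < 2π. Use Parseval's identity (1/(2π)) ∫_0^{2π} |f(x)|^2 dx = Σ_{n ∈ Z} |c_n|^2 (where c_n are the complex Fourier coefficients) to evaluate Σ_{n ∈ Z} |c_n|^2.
Σ |c_n|^2 = 85/2

Parseval equates the L^2 energy of f (normalised by 1/(2π)) with the ℓ^2 sum of its Fourier coefficients: (1/(2π)) ∫_0^{2π} |f|^2 = Σ |c_n|^2.
Compute the left side: (1/(2π)) [∫_0^π 6^2 dx + ∫_π^{2π} (-7)^2 dx] = (1/(2π)) · (36π + 49π) = (36 + 49)/2 = 85/2.
So Σ_{n ∈ Z} |c_n|^2 = 85/2.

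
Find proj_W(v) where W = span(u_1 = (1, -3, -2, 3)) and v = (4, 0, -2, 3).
proj_W(v) = (17/23, -51/23, -34/23, 51/23)

Set up U = [u_1 | ... | u_1] ∈ R^(4×1). The projector onto W = col(U) is P = U (U^T U)^(-1) U^T.
Compute U^T U =
  [23],
and U^T v = (17).
Solve U^T U · c = U^T v for the coefficients: c = (17/23). The projection is proj_W(v) = U c.
Check: (v - proj_W(v)) · u_1 = 0  (should be 0).
Result: proj_W(v) = (17/23, -51/23, -34/23, 51/23).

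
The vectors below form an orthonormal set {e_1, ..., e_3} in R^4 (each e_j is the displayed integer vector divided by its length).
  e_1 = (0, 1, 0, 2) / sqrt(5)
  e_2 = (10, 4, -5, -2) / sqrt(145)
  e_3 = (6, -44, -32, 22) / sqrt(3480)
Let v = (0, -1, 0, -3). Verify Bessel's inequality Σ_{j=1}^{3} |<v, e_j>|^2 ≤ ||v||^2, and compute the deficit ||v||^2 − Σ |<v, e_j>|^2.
Σ |<v, e_j>|^2 = 299/30; ||v||^2 = 10; deficit = 1/30

Write each e_j = u_j / sqrt(<u_j, u_j>) where u_j is the displayed integer vector. Then <v, e_j> = <v, u_j> / sqrt(<u_j, u_j>), so |<v, e_j>|^2 = <v, u_j>^2 / <u_j, u_j>.
Coefficients: <v, e_1> = -7/sqrt(5), <v, e_2> = 2/sqrt(145), <v, e_3> = -22/sqrt(3480).
Square and sum: Σ |<v, e_j>|^2 = 299/30.
Compute ||v||^2 = v·v = 10.
Deficit = 10 − 299/30 = 1/30 ≥ 0, confirming Bessel's inequality. (The deficit equals ||v − Σ <v,e_j> e_j||^2, the squared distance from v to span{e_j}.)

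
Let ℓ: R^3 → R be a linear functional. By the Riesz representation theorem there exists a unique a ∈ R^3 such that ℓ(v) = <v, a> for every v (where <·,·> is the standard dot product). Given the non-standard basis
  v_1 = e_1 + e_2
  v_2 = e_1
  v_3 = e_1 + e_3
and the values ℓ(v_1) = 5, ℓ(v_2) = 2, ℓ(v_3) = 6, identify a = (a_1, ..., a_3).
a = (2, 3, 4)

Write a = (a_1, ..., a_3) in the standard basis. For each basis vector v_i, ℓ(v_i) = <v_i, a> is a linear equation in the a_j's. Collect the n equations into a matrix system V a = ℓ, where row i of V is v_i (expressed in the standard basis). Since V is invertible (lower-triangular with 1s on the diagonal, up to permutation), solve by back-substitution:
  V =
[[1, 1, 0],
 [1, 0, 0],
 [1, 0, 1]]
  V a = (5, 2, 6)
Solving gives a = (2, 3, 4).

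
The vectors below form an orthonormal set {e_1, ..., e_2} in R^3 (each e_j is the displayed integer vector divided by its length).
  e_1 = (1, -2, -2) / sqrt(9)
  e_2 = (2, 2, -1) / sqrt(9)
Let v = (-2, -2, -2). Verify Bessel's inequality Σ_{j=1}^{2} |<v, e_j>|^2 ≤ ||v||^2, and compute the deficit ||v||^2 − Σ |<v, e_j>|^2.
Σ |<v, e_j>|^2 = 8; ||v||^2 = 12; deficit = 4

Write each e_j = u_j / sqrt(<u_j, u_j>) where u_j is the displayed integer vector. Then <v, e_j> = <v, u_j> / sqrt(<u_j, u_j>), so |<v, e_j>|^2 = <v, u_j>^2 / <u_j, u_j>.
Coefficients: <v, e_1> = 6/sqrt(9), <v, e_2> = -6/sqrt(9).
Square and sum: Σ |<v, e_j>|^2 = 8.
Compute ||v||^2 = v·v = 12.
Deficit = 12 − 8 = 4 ≥ 0, confirming Bessel's inequality. (The deficit equals ||v − Σ <v,e_j> e_j||^2, the squared distance from v to span{e_j}.)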